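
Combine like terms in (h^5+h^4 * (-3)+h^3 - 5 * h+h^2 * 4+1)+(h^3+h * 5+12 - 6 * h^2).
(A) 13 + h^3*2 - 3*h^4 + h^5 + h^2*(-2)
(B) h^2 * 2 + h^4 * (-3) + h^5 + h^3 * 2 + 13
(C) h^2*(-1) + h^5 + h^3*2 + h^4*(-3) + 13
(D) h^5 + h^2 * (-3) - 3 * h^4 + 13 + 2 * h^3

Adding the polynomials and combining like terms:
(h^5 + h^4*(-3) + h^3 - 5*h + h^2*4 + 1) + (h^3 + h*5 + 12 - 6*h^2)
= 13 + h^3*2 - 3*h^4 + h^5 + h^2*(-2)
A) 13 + h^3*2 - 3*h^4 + h^5 + h^2*(-2)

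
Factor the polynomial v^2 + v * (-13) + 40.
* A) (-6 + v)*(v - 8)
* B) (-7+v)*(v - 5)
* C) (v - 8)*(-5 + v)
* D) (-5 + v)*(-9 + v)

We need to factor v^2 + v * (-13) + 40.
The factored form is (v - 8)*(-5 + v).
C) (v - 8)*(-5 + v)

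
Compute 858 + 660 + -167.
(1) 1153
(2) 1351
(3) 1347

First: 858 + 660 = 1518
Then: 1518 + -167 = 1351
2) 1351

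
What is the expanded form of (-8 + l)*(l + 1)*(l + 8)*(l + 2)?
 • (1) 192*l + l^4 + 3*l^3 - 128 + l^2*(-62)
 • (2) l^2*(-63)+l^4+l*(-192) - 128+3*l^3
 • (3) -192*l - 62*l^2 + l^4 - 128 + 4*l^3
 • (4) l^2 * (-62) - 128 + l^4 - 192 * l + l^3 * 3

Expanding (-8 + l)*(l + 1)*(l + 8)*(l + 2):
= l^2 * (-62) - 128 + l^4 - 192 * l + l^3 * 3
4) l^2 * (-62) - 128 + l^4 - 192 * l + l^3 * 3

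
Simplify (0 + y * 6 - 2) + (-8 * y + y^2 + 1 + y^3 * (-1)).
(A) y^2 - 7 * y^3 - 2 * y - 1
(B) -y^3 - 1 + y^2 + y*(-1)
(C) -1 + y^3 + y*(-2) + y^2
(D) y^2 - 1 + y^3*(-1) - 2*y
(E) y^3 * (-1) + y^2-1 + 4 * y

Adding the polynomials and combining like terms:
(0 + y*6 - 2) + (-8*y + y^2 + 1 + y^3*(-1))
= y^2 - 1 + y^3*(-1) - 2*y
D) y^2 - 1 + y^3*(-1) - 2*y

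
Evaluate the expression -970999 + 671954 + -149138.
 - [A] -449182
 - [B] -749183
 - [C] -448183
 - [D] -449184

First: -970999 + 671954 = -299045
Then: -299045 + -149138 = -448183
C) -448183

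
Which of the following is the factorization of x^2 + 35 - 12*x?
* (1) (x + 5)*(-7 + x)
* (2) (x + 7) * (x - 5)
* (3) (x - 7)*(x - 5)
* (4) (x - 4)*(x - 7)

We need to factor x^2 + 35 - 12*x.
The factored form is (x - 7)*(x - 5).
3) (x - 7)*(x - 5)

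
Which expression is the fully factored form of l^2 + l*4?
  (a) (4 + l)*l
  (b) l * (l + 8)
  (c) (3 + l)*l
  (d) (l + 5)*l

We need to factor l^2 + l*4.
The factored form is (4 + l)*l.
a) (4 + l)*l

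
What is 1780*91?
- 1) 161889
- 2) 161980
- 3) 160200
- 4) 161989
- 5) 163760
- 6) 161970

1780 * 91 = 161980
2) 161980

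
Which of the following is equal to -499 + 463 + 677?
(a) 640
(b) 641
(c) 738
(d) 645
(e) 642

First: -499 + 463 = -36
Then: -36 + 677 = 641
b) 641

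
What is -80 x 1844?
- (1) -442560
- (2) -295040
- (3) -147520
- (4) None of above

-80 * 1844 = -147520
3) -147520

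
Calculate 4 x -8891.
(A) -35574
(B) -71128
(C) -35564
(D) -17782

4 * -8891 = -35564
C) -35564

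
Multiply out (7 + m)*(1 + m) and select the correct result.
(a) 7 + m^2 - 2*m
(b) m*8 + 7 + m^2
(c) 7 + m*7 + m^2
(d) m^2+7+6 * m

Expanding (7 + m)*(1 + m):
= m*8 + 7 + m^2
b) m*8 + 7 + m^2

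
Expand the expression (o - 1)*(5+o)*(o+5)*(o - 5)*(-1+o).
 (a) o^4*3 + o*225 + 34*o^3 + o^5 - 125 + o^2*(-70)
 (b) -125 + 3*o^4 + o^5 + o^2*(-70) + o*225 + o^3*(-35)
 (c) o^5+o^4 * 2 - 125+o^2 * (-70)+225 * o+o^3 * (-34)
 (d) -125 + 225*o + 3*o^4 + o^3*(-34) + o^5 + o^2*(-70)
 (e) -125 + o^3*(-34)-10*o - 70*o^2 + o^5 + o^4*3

Expanding (o - 1)*(5+o)*(o+5)*(o - 5)*(-1+o):
= -125 + 225*o + 3*o^4 + o^3*(-34) + o^5 + o^2*(-70)
d) -125 + 225*o + 3*o^4 + o^3*(-34) + o^5 + o^2*(-70)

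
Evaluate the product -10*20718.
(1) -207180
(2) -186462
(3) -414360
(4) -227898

-10 * 20718 = -207180
1) -207180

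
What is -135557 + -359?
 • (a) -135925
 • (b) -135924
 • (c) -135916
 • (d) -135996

-135557 + -359 = -135916
c) -135916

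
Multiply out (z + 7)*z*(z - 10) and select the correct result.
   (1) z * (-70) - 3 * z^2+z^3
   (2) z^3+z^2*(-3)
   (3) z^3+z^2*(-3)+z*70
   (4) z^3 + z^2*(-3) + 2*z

Expanding (z + 7)*z*(z - 10):
= z * (-70) - 3 * z^2+z^3
1) z * (-70) - 3 * z^2+z^3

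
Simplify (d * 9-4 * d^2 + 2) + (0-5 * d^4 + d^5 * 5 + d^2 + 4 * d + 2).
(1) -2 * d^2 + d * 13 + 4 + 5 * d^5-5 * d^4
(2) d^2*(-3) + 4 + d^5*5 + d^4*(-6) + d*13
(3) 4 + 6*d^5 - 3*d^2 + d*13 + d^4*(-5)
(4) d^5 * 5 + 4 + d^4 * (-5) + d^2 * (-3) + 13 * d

Adding the polynomials and combining like terms:
(d*9 - 4*d^2 + 2) + (0 - 5*d^4 + d^5*5 + d^2 + 4*d + 2)
= d^5 * 5 + 4 + d^4 * (-5) + d^2 * (-3) + 13 * d
4) d^5 * 5 + 4 + d^4 * (-5) + d^2 * (-3) + 13 * d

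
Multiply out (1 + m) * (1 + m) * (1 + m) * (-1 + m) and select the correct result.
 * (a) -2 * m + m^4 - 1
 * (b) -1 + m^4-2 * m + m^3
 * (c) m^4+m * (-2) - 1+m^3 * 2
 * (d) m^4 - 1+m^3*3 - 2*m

Expanding (1 + m) * (1 + m) * (1 + m) * (-1 + m):
= m^4+m * (-2) - 1+m^3 * 2
c) m^4+m * (-2) - 1+m^3 * 2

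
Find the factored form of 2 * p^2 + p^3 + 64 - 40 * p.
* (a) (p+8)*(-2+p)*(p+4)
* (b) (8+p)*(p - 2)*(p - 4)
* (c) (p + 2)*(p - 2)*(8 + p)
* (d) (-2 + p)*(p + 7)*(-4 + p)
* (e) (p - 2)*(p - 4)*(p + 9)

We need to factor 2 * p^2 + p^3 + 64 - 40 * p.
The factored form is (8+p)*(p - 2)*(p - 4).
b) (8+p)*(p - 2)*(p - 4)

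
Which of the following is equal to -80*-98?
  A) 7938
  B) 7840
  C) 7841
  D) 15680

-80 * -98 = 7840
B) 7840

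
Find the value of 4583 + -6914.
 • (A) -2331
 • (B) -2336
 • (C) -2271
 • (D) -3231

4583 + -6914 = -2331
A) -2331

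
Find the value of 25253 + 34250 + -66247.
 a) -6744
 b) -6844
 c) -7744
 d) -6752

First: 25253 + 34250 = 59503
Then: 59503 + -66247 = -6744
a) -6744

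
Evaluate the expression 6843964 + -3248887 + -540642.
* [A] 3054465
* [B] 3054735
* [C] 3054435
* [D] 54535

First: 6843964 + -3248887 = 3595077
Then: 3595077 + -540642 = 3054435
C) 3054435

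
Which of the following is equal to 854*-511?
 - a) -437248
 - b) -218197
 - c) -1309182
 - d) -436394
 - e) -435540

854 * -511 = -436394
d) -436394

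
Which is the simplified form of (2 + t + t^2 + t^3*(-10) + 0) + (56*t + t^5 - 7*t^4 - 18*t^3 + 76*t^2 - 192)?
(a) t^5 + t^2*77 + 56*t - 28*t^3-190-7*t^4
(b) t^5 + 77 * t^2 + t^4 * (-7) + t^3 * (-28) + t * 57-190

Adding the polynomials and combining like terms:
(2 + t + t^2 + t^3*(-10) + 0) + (56*t + t^5 - 7*t^4 - 18*t^3 + 76*t^2 - 192)
= t^5 + 77 * t^2 + t^4 * (-7) + t^3 * (-28) + t * 57-190
b) t^5 + 77 * t^2 + t^4 * (-7) + t^3 * (-28) + t * 57-190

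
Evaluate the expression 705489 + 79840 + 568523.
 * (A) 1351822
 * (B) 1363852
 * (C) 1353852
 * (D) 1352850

First: 705489 + 79840 = 785329
Then: 785329 + 568523 = 1353852
C) 1353852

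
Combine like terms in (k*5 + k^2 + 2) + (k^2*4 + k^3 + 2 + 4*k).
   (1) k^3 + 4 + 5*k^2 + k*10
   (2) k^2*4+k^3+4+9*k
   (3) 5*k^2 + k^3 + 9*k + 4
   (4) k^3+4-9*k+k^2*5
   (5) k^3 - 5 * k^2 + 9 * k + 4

Adding the polynomials and combining like terms:
(k*5 + k^2 + 2) + (k^2*4 + k^3 + 2 + 4*k)
= 5*k^2 + k^3 + 9*k + 4
3) 5*k^2 + k^3 + 9*k + 4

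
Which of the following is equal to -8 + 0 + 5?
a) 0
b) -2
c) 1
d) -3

First: -8 + 0 = -8
Then: -8 + 5 = -3
d) -3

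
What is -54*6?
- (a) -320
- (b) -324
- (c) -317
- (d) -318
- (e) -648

-54 * 6 = -324
b) -324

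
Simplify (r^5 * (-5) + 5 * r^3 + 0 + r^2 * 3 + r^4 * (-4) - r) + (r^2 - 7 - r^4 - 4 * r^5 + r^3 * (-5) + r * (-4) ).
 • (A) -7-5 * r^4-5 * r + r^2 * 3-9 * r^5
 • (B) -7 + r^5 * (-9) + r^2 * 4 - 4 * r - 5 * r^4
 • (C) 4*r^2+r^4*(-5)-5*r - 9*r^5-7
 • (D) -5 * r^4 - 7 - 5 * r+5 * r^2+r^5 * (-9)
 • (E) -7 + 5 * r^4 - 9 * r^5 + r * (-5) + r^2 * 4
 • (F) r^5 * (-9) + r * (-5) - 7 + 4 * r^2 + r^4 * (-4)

Adding the polynomials and combining like terms:
(r^5*(-5) + 5*r^3 + 0 + r^2*3 + r^4*(-4) - r) + (r^2 - 7 - r^4 - 4*r^5 + r^3*(-5) + r*(-4))
= 4*r^2+r^4*(-5)-5*r - 9*r^5-7
C) 4*r^2+r^4*(-5)-5*r - 9*r^5-7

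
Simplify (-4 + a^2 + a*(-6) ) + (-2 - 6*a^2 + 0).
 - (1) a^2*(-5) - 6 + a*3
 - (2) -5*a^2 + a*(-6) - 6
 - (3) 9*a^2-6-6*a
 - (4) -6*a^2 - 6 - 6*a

Adding the polynomials and combining like terms:
(-4 + a^2 + a*(-6)) + (-2 - 6*a^2 + 0)
= -5*a^2 + a*(-6) - 6
2) -5*a^2 + a*(-6) - 6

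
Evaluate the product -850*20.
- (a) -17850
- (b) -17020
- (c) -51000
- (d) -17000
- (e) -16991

-850 * 20 = -17000
d) -17000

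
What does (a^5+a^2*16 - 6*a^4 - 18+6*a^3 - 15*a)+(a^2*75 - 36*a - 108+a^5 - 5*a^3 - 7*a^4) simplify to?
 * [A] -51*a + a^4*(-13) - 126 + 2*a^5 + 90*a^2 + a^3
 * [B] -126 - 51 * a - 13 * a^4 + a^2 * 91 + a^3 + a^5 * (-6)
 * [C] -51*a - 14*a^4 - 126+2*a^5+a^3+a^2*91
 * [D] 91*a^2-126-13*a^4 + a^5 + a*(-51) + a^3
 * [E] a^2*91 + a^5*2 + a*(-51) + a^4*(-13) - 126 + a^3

Adding the polynomials and combining like terms:
(a^5 + a^2*16 - 6*a^4 - 18 + 6*a^3 - 15*a) + (a^2*75 - 36*a - 108 + a^5 - 5*a^3 - 7*a^4)
= a^2*91 + a^5*2 + a*(-51) + a^4*(-13) - 126 + a^3
E) a^2*91 + a^5*2 + a*(-51) + a^4*(-13) - 126 + a^3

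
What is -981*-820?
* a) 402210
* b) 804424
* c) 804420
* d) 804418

-981 * -820 = 804420
c) 804420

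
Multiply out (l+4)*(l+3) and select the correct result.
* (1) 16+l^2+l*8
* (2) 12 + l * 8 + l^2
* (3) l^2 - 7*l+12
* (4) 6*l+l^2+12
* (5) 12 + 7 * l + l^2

Expanding (l+4)*(l+3):
= 12 + 7 * l + l^2
5) 12 + 7 * l + l^2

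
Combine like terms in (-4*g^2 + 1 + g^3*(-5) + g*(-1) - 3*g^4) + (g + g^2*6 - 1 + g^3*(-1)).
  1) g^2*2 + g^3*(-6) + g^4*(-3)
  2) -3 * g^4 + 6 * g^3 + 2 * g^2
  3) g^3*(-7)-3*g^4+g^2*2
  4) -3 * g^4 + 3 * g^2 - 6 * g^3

Adding the polynomials and combining like terms:
(-4*g^2 + 1 + g^3*(-5) + g*(-1) - 3*g^4) + (g + g^2*6 - 1 + g^3*(-1))
= g^2*2 + g^3*(-6) + g^4*(-3)
1) g^2*2 + g^3*(-6) + g^4*(-3)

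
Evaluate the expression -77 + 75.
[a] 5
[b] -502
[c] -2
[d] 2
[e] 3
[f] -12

-77 + 75 = -2
c) -2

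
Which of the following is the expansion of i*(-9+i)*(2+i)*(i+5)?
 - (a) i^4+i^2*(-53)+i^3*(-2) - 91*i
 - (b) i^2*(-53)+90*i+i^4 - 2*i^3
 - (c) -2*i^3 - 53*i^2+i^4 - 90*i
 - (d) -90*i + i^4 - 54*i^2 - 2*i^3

Expanding i*(-9+i)*(2+i)*(i+5):
= -2*i^3 - 53*i^2+i^4 - 90*i
c) -2*i^3 - 53*i^2+i^4 - 90*i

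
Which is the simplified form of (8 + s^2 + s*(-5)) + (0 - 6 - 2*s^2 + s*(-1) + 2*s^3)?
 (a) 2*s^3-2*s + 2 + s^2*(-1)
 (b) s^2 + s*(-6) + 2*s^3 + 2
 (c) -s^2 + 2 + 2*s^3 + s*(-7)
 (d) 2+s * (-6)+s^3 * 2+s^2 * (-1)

Adding the polynomials and combining like terms:
(8 + s^2 + s*(-5)) + (0 - 6 - 2*s^2 + s*(-1) + 2*s^3)
= 2+s * (-6)+s^3 * 2+s^2 * (-1)
d) 2+s * (-6)+s^3 * 2+s^2 * (-1)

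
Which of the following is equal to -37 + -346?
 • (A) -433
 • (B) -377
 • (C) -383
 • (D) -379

-37 + -346 = -383
C) -383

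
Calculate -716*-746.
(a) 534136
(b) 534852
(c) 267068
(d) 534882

-716 * -746 = 534136
a) 534136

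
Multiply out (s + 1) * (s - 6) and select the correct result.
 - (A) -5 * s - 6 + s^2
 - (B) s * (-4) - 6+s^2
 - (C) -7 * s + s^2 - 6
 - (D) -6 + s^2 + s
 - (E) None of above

Expanding (s + 1) * (s - 6):
= -5 * s - 6 + s^2
A) -5 * s - 6 + s^2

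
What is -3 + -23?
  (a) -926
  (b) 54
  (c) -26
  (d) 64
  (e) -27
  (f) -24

-3 + -23 = -26
c) -26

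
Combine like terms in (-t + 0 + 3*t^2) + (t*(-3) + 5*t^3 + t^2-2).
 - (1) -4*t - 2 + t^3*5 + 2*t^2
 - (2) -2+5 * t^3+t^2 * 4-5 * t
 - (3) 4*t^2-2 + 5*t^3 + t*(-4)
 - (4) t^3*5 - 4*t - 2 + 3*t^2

Adding the polynomials and combining like terms:
(-t + 0 + 3*t^2) + (t*(-3) + 5*t^3 + t^2 - 2)
= 4*t^2-2 + 5*t^3 + t*(-4)
3) 4*t^2-2 + 5*t^3 + t*(-4)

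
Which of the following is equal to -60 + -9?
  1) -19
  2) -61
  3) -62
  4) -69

-60 + -9 = -69
4) -69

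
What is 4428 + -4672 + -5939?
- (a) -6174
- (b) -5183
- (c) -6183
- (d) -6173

First: 4428 + -4672 = -244
Then: -244 + -5939 = -6183
c) -6183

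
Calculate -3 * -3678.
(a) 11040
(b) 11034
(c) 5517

-3 * -3678 = 11034
b) 11034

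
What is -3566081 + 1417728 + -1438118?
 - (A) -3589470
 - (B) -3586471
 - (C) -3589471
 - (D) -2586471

First: -3566081 + 1417728 = -2148353
Then: -2148353 + -1438118 = -3586471
B) -3586471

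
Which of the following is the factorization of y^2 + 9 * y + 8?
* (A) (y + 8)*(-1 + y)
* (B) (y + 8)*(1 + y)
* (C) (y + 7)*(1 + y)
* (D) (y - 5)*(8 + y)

We need to factor y^2 + 9 * y + 8.
The factored form is (y + 8)*(1 + y).
B) (y + 8)*(1 + y)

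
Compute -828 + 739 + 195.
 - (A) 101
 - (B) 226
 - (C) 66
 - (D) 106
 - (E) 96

First: -828 + 739 = -89
Then: -89 + 195 = 106
D) 106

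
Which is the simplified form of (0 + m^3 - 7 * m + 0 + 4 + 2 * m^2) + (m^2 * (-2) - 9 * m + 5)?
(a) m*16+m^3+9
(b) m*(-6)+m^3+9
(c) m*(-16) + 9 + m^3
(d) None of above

Adding the polynomials and combining like terms:
(0 + m^3 - 7*m + 0 + 4 + 2*m^2) + (m^2*(-2) - 9*m + 5)
= m*(-16) + 9 + m^3
c) m*(-16) + 9 + m^3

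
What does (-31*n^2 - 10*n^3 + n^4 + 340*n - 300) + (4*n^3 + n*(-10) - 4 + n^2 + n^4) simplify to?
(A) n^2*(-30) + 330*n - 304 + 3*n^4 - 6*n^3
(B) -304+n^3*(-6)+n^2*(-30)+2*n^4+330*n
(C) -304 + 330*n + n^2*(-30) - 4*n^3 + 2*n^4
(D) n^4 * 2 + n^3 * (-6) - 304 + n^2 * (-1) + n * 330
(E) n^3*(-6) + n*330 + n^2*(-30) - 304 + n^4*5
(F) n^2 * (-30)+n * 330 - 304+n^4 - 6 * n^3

Adding the polynomials and combining like terms:
(-31*n^2 - 10*n^3 + n^4 + 340*n - 300) + (4*n^3 + n*(-10) - 4 + n^2 + n^4)
= -304+n^3*(-6)+n^2*(-30)+2*n^4+330*n
B) -304+n^3*(-6)+n^2*(-30)+2*n^4+330*n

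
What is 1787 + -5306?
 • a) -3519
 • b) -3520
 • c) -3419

1787 + -5306 = -3519
a) -3519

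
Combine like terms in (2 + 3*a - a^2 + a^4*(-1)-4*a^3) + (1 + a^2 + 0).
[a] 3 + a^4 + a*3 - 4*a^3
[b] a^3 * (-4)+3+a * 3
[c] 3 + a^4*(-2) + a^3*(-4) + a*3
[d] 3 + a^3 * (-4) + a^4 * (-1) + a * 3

Adding the polynomials and combining like terms:
(2 + 3*a - a^2 + a^4*(-1) - 4*a^3) + (1 + a^2 + 0)
= 3 + a^3 * (-4) + a^4 * (-1) + a * 3
d) 3 + a^3 * (-4) + a^4 * (-1) + a * 3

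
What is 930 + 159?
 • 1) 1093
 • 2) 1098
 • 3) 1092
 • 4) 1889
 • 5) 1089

930 + 159 = 1089
5) 1089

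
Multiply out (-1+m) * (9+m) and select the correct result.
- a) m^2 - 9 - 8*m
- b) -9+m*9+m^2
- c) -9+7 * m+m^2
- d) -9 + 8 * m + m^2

Expanding (-1+m) * (9+m):
= -9 + 8 * m + m^2
d) -9 + 8 * m + m^2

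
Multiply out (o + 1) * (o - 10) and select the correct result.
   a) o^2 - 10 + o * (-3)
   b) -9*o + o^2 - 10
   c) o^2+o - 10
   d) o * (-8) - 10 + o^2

Expanding (o + 1) * (o - 10):
= -9*o + o^2 - 10
b) -9*o + o^2 - 10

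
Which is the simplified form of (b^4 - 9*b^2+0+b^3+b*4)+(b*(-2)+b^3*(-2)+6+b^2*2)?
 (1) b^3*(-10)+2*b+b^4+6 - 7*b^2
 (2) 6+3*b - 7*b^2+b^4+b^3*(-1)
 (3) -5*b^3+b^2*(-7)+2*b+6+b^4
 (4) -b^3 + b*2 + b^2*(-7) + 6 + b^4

Adding the polynomials and combining like terms:
(b^4 - 9*b^2 + 0 + b^3 + b*4) + (b*(-2) + b^3*(-2) + 6 + b^2*2)
= -b^3 + b*2 + b^2*(-7) + 6 + b^4
4) -b^3 + b*2 + b^2*(-7) + 6 + b^4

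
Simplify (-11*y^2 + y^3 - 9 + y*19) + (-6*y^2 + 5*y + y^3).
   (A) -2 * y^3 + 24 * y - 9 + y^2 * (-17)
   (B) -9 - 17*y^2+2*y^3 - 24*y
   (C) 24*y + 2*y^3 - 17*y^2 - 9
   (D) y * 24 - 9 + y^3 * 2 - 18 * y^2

Adding the polynomials and combining like terms:
(-11*y^2 + y^3 - 9 + y*19) + (-6*y^2 + 5*y + y^3)
= 24*y + 2*y^3 - 17*y^2 - 9
C) 24*y + 2*y^3 - 17*y^2 - 9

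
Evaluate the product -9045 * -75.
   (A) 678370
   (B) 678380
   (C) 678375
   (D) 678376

-9045 * -75 = 678375
C) 678375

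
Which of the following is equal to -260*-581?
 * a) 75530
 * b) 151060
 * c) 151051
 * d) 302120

-260 * -581 = 151060
b) 151060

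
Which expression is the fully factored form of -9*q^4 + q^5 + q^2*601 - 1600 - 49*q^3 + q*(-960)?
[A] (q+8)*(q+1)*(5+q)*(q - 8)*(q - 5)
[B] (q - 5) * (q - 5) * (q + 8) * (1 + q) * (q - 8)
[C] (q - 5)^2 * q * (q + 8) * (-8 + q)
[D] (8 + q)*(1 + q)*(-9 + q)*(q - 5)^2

We need to factor -9*q^4 + q^5 + q^2*601 - 1600 - 49*q^3 + q*(-960).
The factored form is (q - 5) * (q - 5) * (q + 8) * (1 + q) * (q - 8).
B) (q - 5) * (q - 5) * (q + 8) * (1 + q) * (q - 8)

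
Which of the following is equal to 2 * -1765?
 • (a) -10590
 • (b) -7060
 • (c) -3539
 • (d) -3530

2 * -1765 = -3530
d) -3530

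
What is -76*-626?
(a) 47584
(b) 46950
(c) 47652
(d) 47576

-76 * -626 = 47576
d) 47576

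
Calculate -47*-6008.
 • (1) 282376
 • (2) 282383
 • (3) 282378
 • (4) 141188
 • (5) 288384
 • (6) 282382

-47 * -6008 = 282376
1) 282376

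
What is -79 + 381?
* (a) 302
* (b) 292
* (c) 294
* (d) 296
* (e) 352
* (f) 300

-79 + 381 = 302
a) 302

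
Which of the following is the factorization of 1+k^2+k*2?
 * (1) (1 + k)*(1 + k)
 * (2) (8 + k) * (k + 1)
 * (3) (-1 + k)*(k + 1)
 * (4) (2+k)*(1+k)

We need to factor 1+k^2+k*2.
The factored form is (1 + k)*(1 + k).
1) (1 + k)*(1 + k)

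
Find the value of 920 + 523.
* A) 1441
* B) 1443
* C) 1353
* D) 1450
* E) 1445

920 + 523 = 1443
B) 1443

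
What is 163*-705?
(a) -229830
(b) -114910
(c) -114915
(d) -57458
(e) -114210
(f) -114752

163 * -705 = -114915
c) -114915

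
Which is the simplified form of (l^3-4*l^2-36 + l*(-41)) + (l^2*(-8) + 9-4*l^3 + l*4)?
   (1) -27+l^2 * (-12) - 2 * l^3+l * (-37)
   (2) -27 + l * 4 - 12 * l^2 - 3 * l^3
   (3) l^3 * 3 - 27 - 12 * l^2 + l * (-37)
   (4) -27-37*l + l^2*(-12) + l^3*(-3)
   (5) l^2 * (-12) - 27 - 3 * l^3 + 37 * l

Adding the polynomials and combining like terms:
(l^3 - 4*l^2 - 36 + l*(-41)) + (l^2*(-8) + 9 - 4*l^3 + l*4)
= -27-37*l + l^2*(-12) + l^3*(-3)
4) -27-37*l + l^2*(-12) + l^3*(-3)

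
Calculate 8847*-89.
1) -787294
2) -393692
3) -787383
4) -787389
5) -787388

8847 * -89 = -787383
3) -787383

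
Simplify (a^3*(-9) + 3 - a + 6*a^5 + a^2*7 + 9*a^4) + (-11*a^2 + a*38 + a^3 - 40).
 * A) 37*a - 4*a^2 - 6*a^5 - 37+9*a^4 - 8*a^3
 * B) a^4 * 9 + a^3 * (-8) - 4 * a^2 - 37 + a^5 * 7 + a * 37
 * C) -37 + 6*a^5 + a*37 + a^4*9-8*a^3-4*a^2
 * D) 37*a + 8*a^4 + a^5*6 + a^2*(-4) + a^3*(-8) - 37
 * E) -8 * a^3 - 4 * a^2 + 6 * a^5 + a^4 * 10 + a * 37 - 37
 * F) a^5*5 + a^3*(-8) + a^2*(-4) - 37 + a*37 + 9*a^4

Adding the polynomials and combining like terms:
(a^3*(-9) + 3 - a + 6*a^5 + a^2*7 + 9*a^4) + (-11*a^2 + a*38 + a^3 - 40)
= -37 + 6*a^5 + a*37 + a^4*9-8*a^3-4*a^2
C) -37 + 6*a^5 + a*37 + a^4*9-8*a^3-4*a^2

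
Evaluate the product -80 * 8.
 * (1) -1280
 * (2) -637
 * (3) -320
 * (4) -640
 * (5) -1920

-80 * 8 = -640
4) -640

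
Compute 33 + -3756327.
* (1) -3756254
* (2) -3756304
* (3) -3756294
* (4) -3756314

33 + -3756327 = -3756294
3) -3756294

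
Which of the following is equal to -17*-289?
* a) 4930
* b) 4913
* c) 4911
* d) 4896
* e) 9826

-17 * -289 = 4913
b) 4913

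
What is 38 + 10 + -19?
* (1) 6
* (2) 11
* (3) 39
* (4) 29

First: 38 + 10 = 48
Then: 48 + -19 = 29
4) 29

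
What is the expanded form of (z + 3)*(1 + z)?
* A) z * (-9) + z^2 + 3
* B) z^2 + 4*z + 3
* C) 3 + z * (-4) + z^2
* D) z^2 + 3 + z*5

Expanding (z + 3)*(1 + z):
= z^2 + 4*z + 3
B) z^2 + 4*z + 3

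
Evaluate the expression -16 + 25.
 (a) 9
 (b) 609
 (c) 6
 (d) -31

-16 + 25 = 9
a) 9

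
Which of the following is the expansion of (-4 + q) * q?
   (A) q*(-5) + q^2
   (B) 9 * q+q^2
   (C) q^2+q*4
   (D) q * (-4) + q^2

Expanding (-4 + q) * q:
= q * (-4) + q^2
D) q * (-4) + q^2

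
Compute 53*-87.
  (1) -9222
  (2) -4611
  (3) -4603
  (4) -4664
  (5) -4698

53 * -87 = -4611
2) -4611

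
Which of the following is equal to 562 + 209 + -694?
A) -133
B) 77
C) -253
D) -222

First: 562 + 209 = 771
Then: 771 + -694 = 77
B) 77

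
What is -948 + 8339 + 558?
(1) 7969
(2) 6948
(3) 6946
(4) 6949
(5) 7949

First: -948 + 8339 = 7391
Then: 7391 + 558 = 7949
5) 7949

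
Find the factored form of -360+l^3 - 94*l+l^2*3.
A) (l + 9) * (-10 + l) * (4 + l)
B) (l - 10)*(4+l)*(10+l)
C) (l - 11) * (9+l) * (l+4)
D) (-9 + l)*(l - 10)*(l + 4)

We need to factor -360+l^3 - 94*l+l^2*3.
The factored form is (l + 9) * (-10 + l) * (4 + l).
A) (l + 9) * (-10 + l) * (4 + l)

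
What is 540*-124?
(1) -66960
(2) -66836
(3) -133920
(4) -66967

540 * -124 = -66960
1) -66960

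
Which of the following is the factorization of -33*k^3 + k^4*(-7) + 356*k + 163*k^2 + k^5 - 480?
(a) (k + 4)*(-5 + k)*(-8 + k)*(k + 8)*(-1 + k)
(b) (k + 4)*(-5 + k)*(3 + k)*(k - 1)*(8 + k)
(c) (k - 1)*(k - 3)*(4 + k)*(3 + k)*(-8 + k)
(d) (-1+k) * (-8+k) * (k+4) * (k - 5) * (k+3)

We need to factor -33*k^3 + k^4*(-7) + 356*k + 163*k^2 + k^5 - 480.
The factored form is (-1+k) * (-8+k) * (k+4) * (k - 5) * (k+3).
d) (-1+k) * (-8+k) * (k+4) * (k - 5) * (k+3)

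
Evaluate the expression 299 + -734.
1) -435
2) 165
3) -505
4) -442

299 + -734 = -435
1) -435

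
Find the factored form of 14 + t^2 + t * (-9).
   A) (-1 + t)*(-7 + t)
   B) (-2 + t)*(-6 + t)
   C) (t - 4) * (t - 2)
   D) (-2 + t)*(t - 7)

We need to factor 14 + t^2 + t * (-9).
The factored form is (-2 + t)*(t - 7).
D) (-2 + t)*(t - 7)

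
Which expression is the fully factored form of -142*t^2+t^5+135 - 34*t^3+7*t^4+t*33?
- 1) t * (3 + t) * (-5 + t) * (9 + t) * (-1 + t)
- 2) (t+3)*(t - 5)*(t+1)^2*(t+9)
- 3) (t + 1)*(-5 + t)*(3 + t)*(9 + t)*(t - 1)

We need to factor -142*t^2+t^5+135 - 34*t^3+7*t^4+t*33.
The factored form is (t + 1)*(-5 + t)*(3 + t)*(9 + t)*(t - 1).
3) (t + 1)*(-5 + t)*(3 + t)*(9 + t)*(t - 1)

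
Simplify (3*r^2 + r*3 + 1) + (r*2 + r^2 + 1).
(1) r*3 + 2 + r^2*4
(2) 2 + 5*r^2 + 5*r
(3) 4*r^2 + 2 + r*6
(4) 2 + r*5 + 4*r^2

Adding the polynomials and combining like terms:
(3*r^2 + r*3 + 1) + (r*2 + r^2 + 1)
= 2 + r*5 + 4*r^2
4) 2 + r*5 + 4*r^2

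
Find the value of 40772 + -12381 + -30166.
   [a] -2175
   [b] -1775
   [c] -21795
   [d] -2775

First: 40772 + -12381 = 28391
Then: 28391 + -30166 = -1775
b) -1775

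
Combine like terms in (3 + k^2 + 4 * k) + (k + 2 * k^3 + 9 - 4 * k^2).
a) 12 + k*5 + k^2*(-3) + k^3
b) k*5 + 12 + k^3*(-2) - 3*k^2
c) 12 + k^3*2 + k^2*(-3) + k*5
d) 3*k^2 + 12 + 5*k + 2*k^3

Adding the polynomials and combining like terms:
(3 + k^2 + 4*k) + (k + 2*k^3 + 9 - 4*k^2)
= 12 + k^3*2 + k^2*(-3) + k*5
c) 12 + k^3*2 + k^2*(-3) + k*5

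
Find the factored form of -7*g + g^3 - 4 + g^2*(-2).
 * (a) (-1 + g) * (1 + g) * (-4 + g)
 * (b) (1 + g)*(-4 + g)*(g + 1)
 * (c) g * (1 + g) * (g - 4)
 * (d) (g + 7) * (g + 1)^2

We need to factor -7*g + g^3 - 4 + g^2*(-2).
The factored form is (1 + g)*(-4 + g)*(g + 1).
b) (1 + g)*(-4 + g)*(g + 1)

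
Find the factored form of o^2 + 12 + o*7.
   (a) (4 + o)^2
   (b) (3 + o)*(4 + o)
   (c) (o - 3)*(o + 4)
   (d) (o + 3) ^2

We need to factor o^2 + 12 + o*7.
The factored form is (3 + o)*(4 + o).
b) (3 + o)*(4 + o)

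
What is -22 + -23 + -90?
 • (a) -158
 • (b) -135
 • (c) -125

First: -22 + -23 = -45
Then: -45 + -90 = -135
b) -135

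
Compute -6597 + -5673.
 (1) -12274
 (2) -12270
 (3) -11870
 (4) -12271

-6597 + -5673 = -12270
2) -12270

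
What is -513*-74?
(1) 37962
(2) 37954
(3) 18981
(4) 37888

-513 * -74 = 37962
1) 37962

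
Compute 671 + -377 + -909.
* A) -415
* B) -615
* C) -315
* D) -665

First: 671 + -377 = 294
Then: 294 + -909 = -615
B) -615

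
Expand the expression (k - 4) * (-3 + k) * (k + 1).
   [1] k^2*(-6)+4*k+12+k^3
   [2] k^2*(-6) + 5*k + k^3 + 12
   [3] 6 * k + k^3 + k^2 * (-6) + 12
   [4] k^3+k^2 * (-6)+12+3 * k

Expanding (k - 4) * (-3 + k) * (k + 1):
= k^2*(-6) + 5*k + k^3 + 12
2) k^2*(-6) + 5*k + k^3 + 12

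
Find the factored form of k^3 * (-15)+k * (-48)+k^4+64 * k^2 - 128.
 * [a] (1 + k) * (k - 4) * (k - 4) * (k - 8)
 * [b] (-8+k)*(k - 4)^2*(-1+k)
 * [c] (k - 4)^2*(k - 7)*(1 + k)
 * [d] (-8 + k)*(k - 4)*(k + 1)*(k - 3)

We need to factor k^3 * (-15)+k * (-48)+k^4+64 * k^2 - 128.
The factored form is (1 + k) * (k - 4) * (k - 4) * (k - 8).
a) (1 + k) * (k - 4) * (k - 4) * (k - 8)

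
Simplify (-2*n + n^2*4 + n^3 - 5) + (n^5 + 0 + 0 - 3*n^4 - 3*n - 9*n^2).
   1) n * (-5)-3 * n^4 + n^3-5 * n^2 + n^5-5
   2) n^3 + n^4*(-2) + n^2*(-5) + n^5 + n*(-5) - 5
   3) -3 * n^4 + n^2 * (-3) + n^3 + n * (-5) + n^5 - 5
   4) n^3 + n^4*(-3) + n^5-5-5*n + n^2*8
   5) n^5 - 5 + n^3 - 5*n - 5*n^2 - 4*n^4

Adding the polynomials and combining like terms:
(-2*n + n^2*4 + n^3 - 5) + (n^5 + 0 + 0 - 3*n^4 - 3*n - 9*n^2)
= n * (-5)-3 * n^4 + n^3-5 * n^2 + n^5-5
1) n * (-5)-3 * n^4 + n^3-5 * n^2 + n^5-5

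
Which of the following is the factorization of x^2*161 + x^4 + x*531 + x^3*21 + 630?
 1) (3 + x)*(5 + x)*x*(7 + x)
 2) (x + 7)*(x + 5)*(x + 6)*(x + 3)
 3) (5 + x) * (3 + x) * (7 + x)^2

We need to factor x^2*161 + x^4 + x*531 + x^3*21 + 630.
The factored form is (x + 7)*(x + 5)*(x + 6)*(x + 3).
2) (x + 7)*(x + 5)*(x + 6)*(x + 3)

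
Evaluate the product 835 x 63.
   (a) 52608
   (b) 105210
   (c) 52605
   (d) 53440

835 * 63 = 52605
c) 52605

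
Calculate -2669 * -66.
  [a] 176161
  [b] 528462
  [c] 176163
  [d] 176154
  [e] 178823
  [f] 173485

-2669 * -66 = 176154
d) 176154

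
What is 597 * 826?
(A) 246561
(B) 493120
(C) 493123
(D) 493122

597 * 826 = 493122
D) 493122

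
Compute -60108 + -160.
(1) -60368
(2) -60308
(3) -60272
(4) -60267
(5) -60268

-60108 + -160 = -60268
5) -60268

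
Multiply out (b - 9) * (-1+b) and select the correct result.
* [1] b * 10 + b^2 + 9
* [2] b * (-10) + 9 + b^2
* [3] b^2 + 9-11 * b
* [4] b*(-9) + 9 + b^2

Expanding (b - 9) * (-1+b):
= b * (-10) + 9 + b^2
2) b * (-10) + 9 + b^2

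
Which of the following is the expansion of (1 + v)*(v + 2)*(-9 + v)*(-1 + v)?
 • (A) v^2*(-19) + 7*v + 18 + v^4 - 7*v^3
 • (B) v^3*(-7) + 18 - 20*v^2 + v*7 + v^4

Expanding (1 + v)*(v + 2)*(-9 + v)*(-1 + v):
= v^2*(-19) + 7*v + 18 + v^4 - 7*v^3
A) v^2*(-19) + 7*v + 18 + v^4 - 7*v^3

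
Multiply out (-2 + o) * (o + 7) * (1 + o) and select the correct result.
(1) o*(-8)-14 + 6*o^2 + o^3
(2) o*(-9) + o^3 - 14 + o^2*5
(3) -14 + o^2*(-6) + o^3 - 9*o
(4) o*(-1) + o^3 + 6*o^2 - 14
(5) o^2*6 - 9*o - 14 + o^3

Expanding (-2 + o) * (o + 7) * (1 + o):
= o^2*6 - 9*o - 14 + o^3
5) o^2*6 - 9*o - 14 + o^3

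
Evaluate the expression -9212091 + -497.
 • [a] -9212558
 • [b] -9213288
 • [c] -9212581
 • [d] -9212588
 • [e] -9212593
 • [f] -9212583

-9212091 + -497 = -9212588
d) -9212588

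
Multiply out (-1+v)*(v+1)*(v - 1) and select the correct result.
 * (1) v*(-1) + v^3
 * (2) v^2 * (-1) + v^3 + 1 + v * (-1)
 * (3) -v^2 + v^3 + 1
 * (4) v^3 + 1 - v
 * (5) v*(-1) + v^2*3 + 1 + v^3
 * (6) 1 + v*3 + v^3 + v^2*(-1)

Expanding (-1+v)*(v+1)*(v - 1):
= v^2 * (-1) + v^3 + 1 + v * (-1)
2) v^2 * (-1) + v^3 + 1 + v * (-1)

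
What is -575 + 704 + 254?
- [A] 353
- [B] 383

First: -575 + 704 = 129
Then: 129 + 254 = 383
B) 383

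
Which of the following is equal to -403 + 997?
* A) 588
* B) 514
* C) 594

-403 + 997 = 594
C) 594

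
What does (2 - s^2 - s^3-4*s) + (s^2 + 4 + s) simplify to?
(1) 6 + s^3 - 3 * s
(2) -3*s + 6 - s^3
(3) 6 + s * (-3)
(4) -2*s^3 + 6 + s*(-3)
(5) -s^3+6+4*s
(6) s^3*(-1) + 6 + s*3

Adding the polynomials and combining like terms:
(2 - s^2 - s^3 - 4*s) + (s^2 + 4 + s)
= -3*s + 6 - s^3
2) -3*s + 6 - s^3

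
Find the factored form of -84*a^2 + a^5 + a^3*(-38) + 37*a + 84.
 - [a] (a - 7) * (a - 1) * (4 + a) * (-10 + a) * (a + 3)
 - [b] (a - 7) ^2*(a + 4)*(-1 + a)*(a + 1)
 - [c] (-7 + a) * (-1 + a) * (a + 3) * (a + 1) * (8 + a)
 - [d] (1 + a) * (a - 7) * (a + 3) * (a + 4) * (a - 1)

We need to factor -84*a^2 + a^5 + a^3*(-38) + 37*a + 84.
The factored form is (1 + a) * (a - 7) * (a + 3) * (a + 4) * (a - 1).
d) (1 + a) * (a - 7) * (a + 3) * (a + 4) * (a - 1)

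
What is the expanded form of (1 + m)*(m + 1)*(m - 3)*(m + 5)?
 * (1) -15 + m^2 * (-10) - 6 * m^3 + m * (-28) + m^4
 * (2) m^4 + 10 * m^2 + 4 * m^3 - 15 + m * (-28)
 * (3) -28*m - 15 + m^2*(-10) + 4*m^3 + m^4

Expanding (1 + m)*(m + 1)*(m - 3)*(m + 5):
= -28*m - 15 + m^2*(-10) + 4*m^3 + m^4
3) -28*m - 15 + m^2*(-10) + 4*m^3 + m^4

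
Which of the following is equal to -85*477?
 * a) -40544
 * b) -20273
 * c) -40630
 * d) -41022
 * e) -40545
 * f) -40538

-85 * 477 = -40545
e) -40545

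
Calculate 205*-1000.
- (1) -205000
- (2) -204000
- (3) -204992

205 * -1000 = -205000
1) -205000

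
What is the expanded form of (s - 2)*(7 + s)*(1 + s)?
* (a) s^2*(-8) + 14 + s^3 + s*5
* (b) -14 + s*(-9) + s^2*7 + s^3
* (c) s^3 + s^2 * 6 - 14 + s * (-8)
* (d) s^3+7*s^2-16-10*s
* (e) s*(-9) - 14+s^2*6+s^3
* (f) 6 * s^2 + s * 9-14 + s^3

Expanding (s - 2)*(7 + s)*(1 + s):
= s*(-9) - 14+s^2*6+s^3
e) s*(-9) - 14+s^2*6+s^3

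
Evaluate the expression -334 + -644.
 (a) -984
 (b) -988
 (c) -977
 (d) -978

-334 + -644 = -978
d) -978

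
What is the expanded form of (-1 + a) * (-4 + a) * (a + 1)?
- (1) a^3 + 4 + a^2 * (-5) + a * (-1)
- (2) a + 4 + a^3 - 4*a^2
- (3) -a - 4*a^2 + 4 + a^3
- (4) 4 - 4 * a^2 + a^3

Expanding (-1 + a) * (-4 + a) * (a + 1):
= -a - 4*a^2 + 4 + a^3
3) -a - 4*a^2 + 4 + a^3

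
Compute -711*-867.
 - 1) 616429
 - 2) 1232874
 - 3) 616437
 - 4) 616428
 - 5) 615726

-711 * -867 = 616437
3) 616437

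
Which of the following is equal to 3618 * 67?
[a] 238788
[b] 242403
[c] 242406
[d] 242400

3618 * 67 = 242406
c) 242406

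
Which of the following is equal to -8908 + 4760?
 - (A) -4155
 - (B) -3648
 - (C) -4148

-8908 + 4760 = -4148
C) -4148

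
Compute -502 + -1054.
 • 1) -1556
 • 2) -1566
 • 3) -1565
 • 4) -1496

-502 + -1054 = -1556
1) -1556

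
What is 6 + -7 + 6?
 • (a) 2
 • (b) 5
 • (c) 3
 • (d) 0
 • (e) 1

First: 6 + -7 = -1
Then: -1 + 6 = 5
b) 5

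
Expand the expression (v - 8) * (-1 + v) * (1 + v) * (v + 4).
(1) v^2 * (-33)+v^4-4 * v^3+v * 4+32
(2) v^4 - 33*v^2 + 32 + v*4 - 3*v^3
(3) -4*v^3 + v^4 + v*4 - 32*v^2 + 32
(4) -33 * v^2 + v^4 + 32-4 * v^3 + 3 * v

Expanding (v - 8) * (-1 + v) * (1 + v) * (v + 4):
= v^2 * (-33)+v^4-4 * v^3+v * 4+32
1) v^2 * (-33)+v^4-4 * v^3+v * 4+32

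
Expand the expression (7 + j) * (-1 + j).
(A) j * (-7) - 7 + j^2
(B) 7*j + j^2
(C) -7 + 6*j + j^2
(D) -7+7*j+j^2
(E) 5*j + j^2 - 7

Expanding (7 + j) * (-1 + j):
= -7 + 6*j + j^2
C) -7 + 6*j + j^2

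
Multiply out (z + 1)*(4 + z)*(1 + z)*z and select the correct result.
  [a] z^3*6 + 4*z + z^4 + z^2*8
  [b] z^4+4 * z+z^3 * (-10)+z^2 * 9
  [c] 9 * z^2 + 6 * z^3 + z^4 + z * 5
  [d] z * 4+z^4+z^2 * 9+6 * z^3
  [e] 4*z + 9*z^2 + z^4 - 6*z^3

Expanding (z + 1)*(4 + z)*(1 + z)*z:
= z * 4+z^4+z^2 * 9+6 * z^3
d) z * 4+z^4+z^2 * 9+6 * z^3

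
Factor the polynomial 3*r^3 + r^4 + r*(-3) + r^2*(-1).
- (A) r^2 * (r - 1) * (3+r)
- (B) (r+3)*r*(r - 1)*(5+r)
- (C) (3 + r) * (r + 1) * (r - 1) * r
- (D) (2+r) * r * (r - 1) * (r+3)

We need to factor 3*r^3 + r^4 + r*(-3) + r^2*(-1).
The factored form is (3 + r) * (r + 1) * (r - 1) * r.
C) (3 + r) * (r + 1) * (r - 1) * r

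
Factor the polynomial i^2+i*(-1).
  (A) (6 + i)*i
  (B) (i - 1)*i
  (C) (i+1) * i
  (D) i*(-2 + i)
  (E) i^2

We need to factor i^2+i*(-1).
The factored form is (i - 1)*i.
B) (i - 1)*i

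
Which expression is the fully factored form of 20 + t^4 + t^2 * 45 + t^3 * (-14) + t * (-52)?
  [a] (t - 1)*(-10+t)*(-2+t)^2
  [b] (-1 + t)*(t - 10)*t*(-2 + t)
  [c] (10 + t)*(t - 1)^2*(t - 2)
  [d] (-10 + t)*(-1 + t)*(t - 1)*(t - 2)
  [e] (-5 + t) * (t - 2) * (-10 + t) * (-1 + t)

We need to factor 20 + t^4 + t^2 * 45 + t^3 * (-14) + t * (-52).
The factored form is (-10 + t)*(-1 + t)*(t - 1)*(t - 2).
d) (-10 + t)*(-1 + t)*(t - 1)*(t - 2)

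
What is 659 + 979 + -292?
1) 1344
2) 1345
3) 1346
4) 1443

First: 659 + 979 = 1638
Then: 1638 + -292 = 1346
3) 1346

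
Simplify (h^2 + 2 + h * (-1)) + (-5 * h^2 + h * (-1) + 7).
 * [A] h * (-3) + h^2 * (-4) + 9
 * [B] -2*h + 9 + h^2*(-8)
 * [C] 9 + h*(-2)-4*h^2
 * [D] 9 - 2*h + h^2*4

Adding the polynomials and combining like terms:
(h^2 + 2 + h*(-1)) + (-5*h^2 + h*(-1) + 7)
= 9 + h*(-2)-4*h^2
C) 9 + h*(-2)-4*h^2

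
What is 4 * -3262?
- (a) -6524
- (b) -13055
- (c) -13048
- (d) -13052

4 * -3262 = -13048
c) -13048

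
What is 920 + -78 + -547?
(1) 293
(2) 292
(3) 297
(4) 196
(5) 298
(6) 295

First: 920 + -78 = 842
Then: 842 + -547 = 295
6) 295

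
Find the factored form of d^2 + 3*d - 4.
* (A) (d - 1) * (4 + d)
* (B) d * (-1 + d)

We need to factor d^2 + 3*d - 4.
The factored form is (d - 1) * (4 + d).
A) (d - 1) * (4 + d)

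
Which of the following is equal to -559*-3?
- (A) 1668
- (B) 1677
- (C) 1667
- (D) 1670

-559 * -3 = 1677
B) 1677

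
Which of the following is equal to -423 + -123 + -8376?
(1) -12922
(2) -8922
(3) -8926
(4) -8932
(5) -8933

First: -423 + -123 = -546
Then: -546 + -8376 = -8922
2) -8922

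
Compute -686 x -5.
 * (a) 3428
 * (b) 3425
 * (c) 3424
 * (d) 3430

-686 * -5 = 3430
d) 3430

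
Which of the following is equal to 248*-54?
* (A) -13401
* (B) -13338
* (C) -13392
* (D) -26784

248 * -54 = -13392
C) -13392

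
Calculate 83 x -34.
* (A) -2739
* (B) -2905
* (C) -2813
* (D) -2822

83 * -34 = -2822
D) -2822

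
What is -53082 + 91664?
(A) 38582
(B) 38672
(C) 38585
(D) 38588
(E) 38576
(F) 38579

-53082 + 91664 = 38582
A) 38582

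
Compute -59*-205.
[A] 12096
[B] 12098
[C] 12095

-59 * -205 = 12095
C) 12095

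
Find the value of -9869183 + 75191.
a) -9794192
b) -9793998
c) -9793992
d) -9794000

-9869183 + 75191 = -9793992
c) -9793992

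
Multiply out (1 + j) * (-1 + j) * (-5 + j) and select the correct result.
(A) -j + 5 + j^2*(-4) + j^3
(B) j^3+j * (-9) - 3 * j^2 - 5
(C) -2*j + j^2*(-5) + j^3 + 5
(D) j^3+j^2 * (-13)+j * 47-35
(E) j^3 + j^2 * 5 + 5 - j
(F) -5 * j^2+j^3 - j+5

Expanding (1 + j) * (-1 + j) * (-5 + j):
= -5 * j^2+j^3 - j+5
F) -5 * j^2+j^3 - j+5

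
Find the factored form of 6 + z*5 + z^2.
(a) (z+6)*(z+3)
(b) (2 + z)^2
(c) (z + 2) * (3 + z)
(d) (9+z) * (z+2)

We need to factor 6 + z*5 + z^2.
The factored form is (z + 2) * (3 + z).
c) (z + 2) * (3 + z)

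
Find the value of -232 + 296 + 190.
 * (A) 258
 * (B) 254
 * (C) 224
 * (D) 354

First: -232 + 296 = 64
Then: 64 + 190 = 254
B) 254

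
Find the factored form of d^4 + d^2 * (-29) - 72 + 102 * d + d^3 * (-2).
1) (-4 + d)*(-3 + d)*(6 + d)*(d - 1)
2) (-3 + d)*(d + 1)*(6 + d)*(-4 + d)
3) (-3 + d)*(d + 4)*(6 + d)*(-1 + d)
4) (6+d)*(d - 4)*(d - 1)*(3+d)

We need to factor d^4 + d^2 * (-29) - 72 + 102 * d + d^3 * (-2).
The factored form is (-4 + d)*(-3 + d)*(6 + d)*(d - 1).
1) (-4 + d)*(-3 + d)*(6 + d)*(d - 1)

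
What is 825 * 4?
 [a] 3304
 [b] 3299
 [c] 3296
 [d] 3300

825 * 4 = 3300
d) 3300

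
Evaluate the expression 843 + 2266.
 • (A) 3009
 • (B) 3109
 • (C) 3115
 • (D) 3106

843 + 2266 = 3109
B) 3109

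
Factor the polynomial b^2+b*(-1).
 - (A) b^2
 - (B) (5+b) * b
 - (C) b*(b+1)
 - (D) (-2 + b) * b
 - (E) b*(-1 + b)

We need to factor b^2+b*(-1).
The factored form is b*(-1 + b).
E) b*(-1 + b)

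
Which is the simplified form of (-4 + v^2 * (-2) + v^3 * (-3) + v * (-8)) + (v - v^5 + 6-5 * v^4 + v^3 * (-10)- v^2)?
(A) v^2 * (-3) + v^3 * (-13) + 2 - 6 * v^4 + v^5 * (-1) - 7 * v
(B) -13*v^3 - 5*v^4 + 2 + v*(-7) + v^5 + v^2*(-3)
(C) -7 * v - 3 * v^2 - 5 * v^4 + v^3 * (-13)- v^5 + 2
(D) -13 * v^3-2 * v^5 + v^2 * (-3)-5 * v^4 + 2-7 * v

Adding the polynomials and combining like terms:
(-4 + v^2*(-2) + v^3*(-3) + v*(-8)) + (v - v^5 + 6 - 5*v^4 + v^3*(-10) - v^2)
= -7 * v - 3 * v^2 - 5 * v^4 + v^3 * (-13)- v^5 + 2
C) -7 * v - 3 * v^2 - 5 * v^4 + v^3 * (-13)- v^5 + 2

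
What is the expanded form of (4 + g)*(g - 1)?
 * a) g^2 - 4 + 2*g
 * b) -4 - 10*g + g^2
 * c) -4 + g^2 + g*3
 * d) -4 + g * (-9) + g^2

Expanding (4 + g)*(g - 1):
= -4 + g^2 + g*3
c) -4 + g^2 + g*3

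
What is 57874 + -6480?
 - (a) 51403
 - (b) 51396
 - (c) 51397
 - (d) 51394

57874 + -6480 = 51394
d) 51394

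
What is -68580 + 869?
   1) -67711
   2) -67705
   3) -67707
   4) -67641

-68580 + 869 = -67711
1) -67711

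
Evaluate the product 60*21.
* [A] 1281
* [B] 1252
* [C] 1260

60 * 21 = 1260
C) 1260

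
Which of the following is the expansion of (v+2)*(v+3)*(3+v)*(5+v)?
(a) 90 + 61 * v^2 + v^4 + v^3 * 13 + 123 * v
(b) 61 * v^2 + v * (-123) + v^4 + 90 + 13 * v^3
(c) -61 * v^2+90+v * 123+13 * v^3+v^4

Expanding (v+2)*(v+3)*(3+v)*(5+v):
= 90 + 61 * v^2 + v^4 + v^3 * 13 + 123 * v
a) 90 + 61 * v^2 + v^4 + v^3 * 13 + 123 * v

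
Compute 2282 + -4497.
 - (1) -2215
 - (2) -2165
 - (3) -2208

2282 + -4497 = -2215
1) -2215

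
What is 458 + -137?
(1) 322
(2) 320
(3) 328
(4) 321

458 + -137 = 321
4) 321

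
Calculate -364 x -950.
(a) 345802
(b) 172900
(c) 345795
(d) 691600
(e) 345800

-364 * -950 = 345800
e) 345800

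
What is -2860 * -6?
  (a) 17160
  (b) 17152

-2860 * -6 = 17160
a) 17160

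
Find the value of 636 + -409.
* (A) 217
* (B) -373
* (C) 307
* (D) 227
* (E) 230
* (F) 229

636 + -409 = 227
D) 227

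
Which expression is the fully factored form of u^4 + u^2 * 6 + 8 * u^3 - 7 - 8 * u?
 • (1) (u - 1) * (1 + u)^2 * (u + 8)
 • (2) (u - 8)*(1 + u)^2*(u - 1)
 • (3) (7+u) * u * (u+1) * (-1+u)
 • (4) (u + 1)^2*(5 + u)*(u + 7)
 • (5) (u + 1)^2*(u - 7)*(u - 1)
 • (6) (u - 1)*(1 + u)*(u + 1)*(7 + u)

We need to factor u^4 + u^2 * 6 + 8 * u^3 - 7 - 8 * u.
The factored form is (u - 1)*(1 + u)*(u + 1)*(7 + u).
6) (u - 1)*(1 + u)*(u + 1)*(7 + u)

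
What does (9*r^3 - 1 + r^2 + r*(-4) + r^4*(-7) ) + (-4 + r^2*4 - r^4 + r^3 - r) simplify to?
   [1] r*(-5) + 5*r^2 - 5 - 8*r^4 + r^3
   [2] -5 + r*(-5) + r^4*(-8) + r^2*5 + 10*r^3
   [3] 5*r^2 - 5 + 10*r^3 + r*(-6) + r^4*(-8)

Adding the polynomials and combining like terms:
(9*r^3 - 1 + r^2 + r*(-4) + r^4*(-7)) + (-4 + r^2*4 - r^4 + r^3 - r)
= -5 + r*(-5) + r^4*(-8) + r^2*5 + 10*r^3
2) -5 + r*(-5) + r^4*(-8) + r^2*5 + 10*r^3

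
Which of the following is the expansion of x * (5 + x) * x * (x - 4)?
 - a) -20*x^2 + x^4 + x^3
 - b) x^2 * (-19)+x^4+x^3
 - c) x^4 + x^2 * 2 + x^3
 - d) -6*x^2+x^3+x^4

Expanding x * (5 + x) * x * (x - 4):
= -20*x^2 + x^4 + x^3
a) -20*x^2 + x^4 + x^3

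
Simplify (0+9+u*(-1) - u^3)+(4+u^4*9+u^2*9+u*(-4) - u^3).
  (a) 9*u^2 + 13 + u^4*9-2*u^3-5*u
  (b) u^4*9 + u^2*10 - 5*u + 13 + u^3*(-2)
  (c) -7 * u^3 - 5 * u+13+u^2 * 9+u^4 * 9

Adding the polynomials and combining like terms:
(0 + 9 + u*(-1) - u^3) + (4 + u^4*9 + u^2*9 + u*(-4) - u^3)
= 9*u^2 + 13 + u^4*9-2*u^3-5*u
a) 9*u^2 + 13 + u^4*9-2*u^3-5*u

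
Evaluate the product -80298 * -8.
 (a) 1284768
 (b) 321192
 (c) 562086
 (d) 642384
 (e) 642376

-80298 * -8 = 642384
d) 642384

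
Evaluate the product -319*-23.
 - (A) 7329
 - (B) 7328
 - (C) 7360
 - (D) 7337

-319 * -23 = 7337
D) 7337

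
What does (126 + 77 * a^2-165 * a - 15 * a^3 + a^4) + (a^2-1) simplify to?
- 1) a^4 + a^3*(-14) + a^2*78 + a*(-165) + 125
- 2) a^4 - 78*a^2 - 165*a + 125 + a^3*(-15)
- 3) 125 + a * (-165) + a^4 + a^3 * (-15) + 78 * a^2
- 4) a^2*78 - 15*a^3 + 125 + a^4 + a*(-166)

Adding the polynomials and combining like terms:
(126 + 77*a^2 - 165*a - 15*a^3 + a^4) + (a^2 - 1)
= 125 + a * (-165) + a^4 + a^3 * (-15) + 78 * a^2
3) 125 + a * (-165) + a^4 + a^3 * (-15) + 78 * a^2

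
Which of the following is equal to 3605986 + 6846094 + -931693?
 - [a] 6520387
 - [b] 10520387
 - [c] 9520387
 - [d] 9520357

First: 3605986 + 6846094 = 10452080
Then: 10452080 + -931693 = 9520387
c) 9520387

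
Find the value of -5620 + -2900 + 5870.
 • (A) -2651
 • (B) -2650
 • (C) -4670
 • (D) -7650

First: -5620 + -2900 = -8520
Then: -8520 + 5870 = -2650
B) -2650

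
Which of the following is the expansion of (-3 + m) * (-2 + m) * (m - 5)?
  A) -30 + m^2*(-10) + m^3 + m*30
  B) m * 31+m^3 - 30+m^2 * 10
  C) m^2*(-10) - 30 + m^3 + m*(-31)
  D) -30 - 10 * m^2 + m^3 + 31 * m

Expanding (-3 + m) * (-2 + m) * (m - 5):
= -30 - 10 * m^2 + m^3 + 31 * m
D) -30 - 10 * m^2 + m^3 + 31 * m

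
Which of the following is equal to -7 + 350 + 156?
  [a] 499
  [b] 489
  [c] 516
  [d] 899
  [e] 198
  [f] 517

First: -7 + 350 = 343
Then: 343 + 156 = 499
a) 499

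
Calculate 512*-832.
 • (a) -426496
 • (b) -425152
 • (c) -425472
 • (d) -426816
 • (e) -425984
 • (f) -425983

512 * -832 = -425984
e) -425984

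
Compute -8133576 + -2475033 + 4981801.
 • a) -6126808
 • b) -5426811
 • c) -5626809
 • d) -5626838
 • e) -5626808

First: -8133576 + -2475033 = -10608609
Then: -10608609 + 4981801 = -5626808
e) -5626808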